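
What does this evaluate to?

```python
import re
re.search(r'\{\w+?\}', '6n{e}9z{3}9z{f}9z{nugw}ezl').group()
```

'{e}'

`search` walks the string left to right and returns the first match it finds.
The match spans [2:5] → '{e}'.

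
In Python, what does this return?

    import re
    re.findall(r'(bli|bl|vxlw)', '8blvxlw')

Walking the string: at [1:3] match 'bl', group 1 = 'bl'; at [3:7] match 'vxlw', group 1 = 'vxlw'.
Because there's exactly one group, `findall` drops the full match and keeps group 1 from each hit.

['bl', 'vxlw']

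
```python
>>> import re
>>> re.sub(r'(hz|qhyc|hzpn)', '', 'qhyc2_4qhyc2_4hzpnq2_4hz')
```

Alternation isn't longest-match — the leftmost alternative that fits at this position is chosen.
Each match is replaced by ''.

'2_42_4pnq2_4'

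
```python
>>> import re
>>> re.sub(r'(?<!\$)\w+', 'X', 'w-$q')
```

'X-$q'

The negative lookaround is zero-width — it rules out positions where the adjacent text would match, without consuming anything.
Every occurrence is swapped for 'X'.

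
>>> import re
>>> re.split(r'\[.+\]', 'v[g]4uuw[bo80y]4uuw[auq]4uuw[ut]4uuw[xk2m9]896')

['v', '896']

Each match becomes a cut point; 2 segments remain.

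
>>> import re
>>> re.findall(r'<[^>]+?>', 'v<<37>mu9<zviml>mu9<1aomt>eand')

['<<37>', '<zviml>', '<1aomt>']

Walking the string: at [1:6] → '<<37>'; at [9:16] → '<zviml>'; at [19:26] → '<1aomt>'.
`findall` yields the raw match text (3 of them) because the pattern has no groups.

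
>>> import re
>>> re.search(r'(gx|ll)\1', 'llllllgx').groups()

('ll',)

The match spans [0:4] → 'llll'.
Captured: group 1 = 'll'.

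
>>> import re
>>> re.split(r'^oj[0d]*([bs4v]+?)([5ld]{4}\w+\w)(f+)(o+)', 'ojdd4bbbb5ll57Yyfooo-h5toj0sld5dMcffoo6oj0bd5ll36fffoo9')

['', '4bbbb', '5ll57Yy', 'f', 'ooo', '-h5toj0sld5dMcffoo6oj0bd5ll36fffoo9']

This matches anchored at the start of the string; then the literal 'oj', then zero or more of one of [0d]; then one or more of one of [bs4v] (lazy) (captured); then exactly 4 of one of [5ld], then one or more of a word character, then a word character (captured); then one or more of a literal 'f' (captured); then one or more of a literal 'o' (captured).
Matches to split on: at [0:20] → 'ojdd4bbbb5ll57Yyfooo'.
The group in the pattern means `split` returns the separators' captures alongside the pieces.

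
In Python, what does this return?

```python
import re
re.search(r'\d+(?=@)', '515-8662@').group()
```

'8662'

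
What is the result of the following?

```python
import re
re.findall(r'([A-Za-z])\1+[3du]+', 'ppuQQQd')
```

['p', 'Q']

A backreference is literal: `\1` must see the identical characters the first group matched.
Scanning left to right: at [0:3] match 'ppu', group 1 = 'p'; at [3:7] match 'QQQd', group 1 = 'Q'.
One capturing group, so `findall` returns just the captured substring from each match — 2 in all.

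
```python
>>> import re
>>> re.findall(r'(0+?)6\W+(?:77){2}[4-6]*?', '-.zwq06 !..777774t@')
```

This matches one or more of a literal '0' (lazy) (captured); then a literal '6'; then one or more of a non-word character, then the literal '77' repeated 2 times, then zero or more of a character in [4-6] (lazy).
Walking the string: at [5:15] match '06 !..7777', group 1 = '0'.
`findall` collects group 1 from the one match (1 total).

['0']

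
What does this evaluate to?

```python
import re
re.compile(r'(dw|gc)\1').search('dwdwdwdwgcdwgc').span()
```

A backreference is literal: `\1` must see the identical characters the first group matched.
`search` walks the string left to right and returns the first match it finds.
The match spans [0:4] → 'dwdw'.
Captured: group 1 = 'dw'.

(0, 4)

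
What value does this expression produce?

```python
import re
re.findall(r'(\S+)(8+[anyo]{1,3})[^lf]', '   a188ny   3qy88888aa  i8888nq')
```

The pattern matches one or more of a non-whitespace character (captured); then one or more of a literal '8', then 1 to 3 of one of [anyo] (captured); then any character except [lf].
With 2 capturing groups, `findall` returns a 2-tuple per match.

[('a18', '8ny'), ('3qy8888', '8aa'), ('i888', '8n')]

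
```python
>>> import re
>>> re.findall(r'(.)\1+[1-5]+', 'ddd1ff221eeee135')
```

['d', 'f', 'e']

After group 1 captures some text, `\1` only succeeds where that same text appears again.
Matches: at [0:4] match 'ddd1', group 1 = 'd'; at [4:9] match 'ff221', group 1 = 'f'; at [9:16] match 'eeee135', group 1 = 'e'.
`findall` collects group 1 from each match (3 total).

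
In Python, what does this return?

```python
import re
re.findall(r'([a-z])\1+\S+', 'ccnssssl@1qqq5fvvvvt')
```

['c']

`\1` is not a pattern — it's the concrete string captured by group 1, re-applied verbatim.
Because there's exactly one group, `findall` drops the full match and keeps group 1 from the one hit.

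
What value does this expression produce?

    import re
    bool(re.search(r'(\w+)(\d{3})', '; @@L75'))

False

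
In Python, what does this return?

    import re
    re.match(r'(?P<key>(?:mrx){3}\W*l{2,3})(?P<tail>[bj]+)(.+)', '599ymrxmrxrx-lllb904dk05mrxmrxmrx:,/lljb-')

None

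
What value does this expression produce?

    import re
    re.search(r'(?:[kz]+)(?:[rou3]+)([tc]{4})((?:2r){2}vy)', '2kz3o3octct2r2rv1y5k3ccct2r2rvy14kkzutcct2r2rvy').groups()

('ccct', '2r2rvy')

The pattern matches one or more of one of [kz] (non-capturing group); then one or more of one of [rou3] (non-capturing group); then exactly 4 of one of [tc] (captured); then the literal '2r' repeated 2 times, then the literal 'vy' (captured).
`re.search` tries every starting position until one works.
The match spans [19:31] → 'k3ccct2r2rvy'.
Captured: group 1 = 'ccct', group 2 = '2r2rvy'.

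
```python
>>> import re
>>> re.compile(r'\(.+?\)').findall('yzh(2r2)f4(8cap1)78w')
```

['(2r2)', '(8cap1)']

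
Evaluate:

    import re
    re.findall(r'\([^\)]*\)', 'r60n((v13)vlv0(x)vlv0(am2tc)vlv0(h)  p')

['((v13)', '(x)', '(am2tc)', '(h)']

Matches: at [4:10] → '((v13)'; at [14:17] → '(x)'; at [21:28] → '(am2tc)'; at [32:35] → '(h)'.
`findall` yields the raw match text (4 of them) because the pattern has no groups.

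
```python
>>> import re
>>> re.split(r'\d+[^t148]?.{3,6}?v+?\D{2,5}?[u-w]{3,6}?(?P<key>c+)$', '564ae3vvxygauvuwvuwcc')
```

This matches one or more of a digit; then optionally any character except [t148], then 3 to 6 of any character (lazy); then one or more of a literal 'v' (lazy); then 2 to 5 of a non-digit (lazy), then 3 to 6 of a character in [u-w] (lazy); then one or more of a literal 'c' (captured as 'key'); then anchored at the end.
Matches to split on: at [0:21] → '564ae3vvxygauvuwvuwcc'.
`re.split` interleaves the captured-group text with the surrounding fragments.

['', 'cc', '']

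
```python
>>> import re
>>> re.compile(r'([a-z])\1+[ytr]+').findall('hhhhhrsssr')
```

['h', 's']

A backreference is literal: `\1` must see the identical characters the first group matched.
Matches: at [0:6] match 'hhhhhr', group 1 = 'h'; at [6:10] match 'sssr', group 1 = 's'.
`findall` collects group 1 from each match (2 total).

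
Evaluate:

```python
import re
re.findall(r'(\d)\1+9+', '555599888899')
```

['5', '8']

`\1` is not a pattern — it's the concrete string captured by group 1, re-applied verbatim.
Walking the string: at [0:6] match '555599', group 1 = '5'; at [6:12] match '888899', group 1 = '8'.
One capturing group, so `findall` returns just the captured substring from each match — 2 in all.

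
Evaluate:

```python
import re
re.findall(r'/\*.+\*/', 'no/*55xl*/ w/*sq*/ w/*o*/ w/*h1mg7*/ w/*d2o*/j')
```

['/*55xl*/ w/*sq*/ w/*o*/ w/*h1mg7*/ w/*d2o*/']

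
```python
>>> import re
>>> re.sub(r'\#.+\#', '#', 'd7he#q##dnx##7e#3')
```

'd7he#3'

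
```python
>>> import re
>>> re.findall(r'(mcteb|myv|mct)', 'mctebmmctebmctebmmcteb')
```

Branches in `(...|...)` are attempted left-to-right; the first branch that allows the whole pattern to succeed is taken.
Walking the string: at [0:5] match 'mcteb', group 1 = 'mcteb'; at [6:11] match 'mcteb', group 1 = 'mcteb'; at [11:16] match 'mcteb', group 1 = 'mcteb'; at [17:22] match 'mcteb', group 1 = 'mcteb'.
One capturing group, so `findall` returns just the captured substring from each match — 4 in all.

['mcteb', 'mcteb', 'mcteb', 'mcteb']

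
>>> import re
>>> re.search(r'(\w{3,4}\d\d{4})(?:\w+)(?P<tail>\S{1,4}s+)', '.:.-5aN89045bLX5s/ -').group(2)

The pattern matches 3 to 4 of a word character, then a digit, then exactly 4 of a digit (captured); then one or more of a word character (non-capturing group); then 1 to 4 of a non-whitespace character, then one or more of a literal 's' (captured as 'tail').
`re.search` scans for the first position where the pattern succeeds.
The match spans [4:17] → '5aN89045bLX5s'.
Captured: group 1 = '5aN89045', group 2 = '5s'.

'5s'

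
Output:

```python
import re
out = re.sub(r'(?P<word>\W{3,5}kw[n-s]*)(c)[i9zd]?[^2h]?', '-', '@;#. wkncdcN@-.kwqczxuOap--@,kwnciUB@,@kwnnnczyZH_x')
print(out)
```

This matches 3 to 5 of a non-word character, then the literal 'kw', then zero or more of a character in [n-s] (captured as 'word'); then a literal 'c' (captured); then optionally one of [i9zd], then optionally any character except [2h].
Matches: at [12:21] → '@-.kwqczx'; at [25:35] → '--@,kwnciU'; at [36:47] → '@,@kwnnnczy'.
`sub` substitutes '-' at each match site.

@;#. wkncdcN-uOap-B-ZH_x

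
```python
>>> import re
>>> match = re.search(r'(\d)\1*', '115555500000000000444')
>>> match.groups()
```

The match spans [0:2] → '11'.
Captured: group 1 = '1'.

('1',)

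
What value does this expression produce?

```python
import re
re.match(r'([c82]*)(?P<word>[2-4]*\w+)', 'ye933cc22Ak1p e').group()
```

'ye933cc22Ak1p'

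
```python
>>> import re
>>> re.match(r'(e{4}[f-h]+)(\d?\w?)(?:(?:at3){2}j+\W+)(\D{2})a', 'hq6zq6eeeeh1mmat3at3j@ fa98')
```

None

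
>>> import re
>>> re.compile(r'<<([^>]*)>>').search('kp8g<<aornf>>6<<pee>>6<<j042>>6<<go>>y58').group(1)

'aornf'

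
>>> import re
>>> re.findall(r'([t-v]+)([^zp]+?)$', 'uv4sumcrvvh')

[('uv', '4sumcrvvh')]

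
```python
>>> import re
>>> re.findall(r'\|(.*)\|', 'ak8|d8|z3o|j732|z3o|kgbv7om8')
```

Walking the string: at [3:20] match '|d8|z3o|j732|z3o|', group 1 = 'd8|z3o|j732|z3o'.
With a single group, `findall` returns only what that group captured — 1 item.

['d8|z3o|j732|z3o']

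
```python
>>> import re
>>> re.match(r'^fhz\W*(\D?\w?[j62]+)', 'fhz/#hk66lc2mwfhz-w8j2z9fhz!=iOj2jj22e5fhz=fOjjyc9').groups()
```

The match spans [0:9] → 'fhz/#hk66'.
Captured: group 1 = 'hk66'.

('hk66',)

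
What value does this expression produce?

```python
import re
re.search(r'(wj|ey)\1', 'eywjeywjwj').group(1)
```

The match spans [6:10] → 'wjwj'.
Captured: group 1 = 'wj'.

'wj'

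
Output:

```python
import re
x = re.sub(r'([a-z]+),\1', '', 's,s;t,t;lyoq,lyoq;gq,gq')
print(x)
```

;;;

A backreference is literal: `\1` must see the identical characters the first group matched.
Matches: at [0:3] → 's,s'; at [4:7] → 't,t'; at [8:17] → 'lyoq,lyoq'; at [18:23] → 'gq,gq'.
Every occurrence is swapped for ''.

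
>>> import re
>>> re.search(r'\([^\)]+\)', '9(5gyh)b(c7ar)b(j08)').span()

(1, 7)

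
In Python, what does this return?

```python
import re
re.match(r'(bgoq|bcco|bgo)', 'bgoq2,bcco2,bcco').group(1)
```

Alternation tries branches left to right and keeps the first one that lets the overall match succeed at that position.
`re.match` won't scan ahead — the pattern has to work from the very first character.
The match spans [0:4] → 'bgoq'.
Captured: group 1 = 'bgoq'.

'bgoq'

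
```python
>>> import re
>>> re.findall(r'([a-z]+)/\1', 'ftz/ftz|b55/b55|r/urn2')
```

After group 1 captures some text, `\1` only succeeds where that same text appears again.
Scanning left to right: at [0:7] match 'ftz/ftz', group 1 = 'ftz'.
With a single group, `findall` returns only what that group captured — 1 item.

['ftz']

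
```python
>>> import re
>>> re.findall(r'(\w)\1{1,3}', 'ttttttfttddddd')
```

['t', 't', 't', 'd']

`\1` is not a pattern — it's the concrete string captured by group 1, re-applied verbatim.
One capturing group, so `findall` returns just the captured substring from each match — 4 in all.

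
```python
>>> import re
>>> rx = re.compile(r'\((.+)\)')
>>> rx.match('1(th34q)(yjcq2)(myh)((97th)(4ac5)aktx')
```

None

`re.match` only tries the pattern at the start of the string.
Here position 0 doesn't satisfy it, so the call returns None.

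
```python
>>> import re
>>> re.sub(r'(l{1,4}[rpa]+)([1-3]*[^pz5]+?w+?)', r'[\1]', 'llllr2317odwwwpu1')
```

'[llllr]wwpu1'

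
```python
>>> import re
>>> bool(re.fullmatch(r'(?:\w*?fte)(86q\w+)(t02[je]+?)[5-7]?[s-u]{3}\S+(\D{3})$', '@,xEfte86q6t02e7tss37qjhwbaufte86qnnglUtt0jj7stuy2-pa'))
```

False

This matches zero or more of a word character (lazy), then the literal 'fte' (non-capturing group); then the literal '86q', then one or more of a word character (captured); then the literal 't02', then one or more of one of [je] (lazy) (captured); then optionally a character in [5-7], then exactly 3 of a character in [s-u], then one or more of a non-whitespace character; then exactly 3 of a non-digit (captured); then anchored at the end.
`re.fullmatch` is like wrapping the pattern in `^…$` (in single-line mode).
Here there's no way to consume every character, so the call returns None, and `bool(None)` is False.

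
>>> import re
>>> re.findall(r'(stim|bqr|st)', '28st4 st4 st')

['st', 'st', 'st']

`findall` collects group 1 from each match (3 total).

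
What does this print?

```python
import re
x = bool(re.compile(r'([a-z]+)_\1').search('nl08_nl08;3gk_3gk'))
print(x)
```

False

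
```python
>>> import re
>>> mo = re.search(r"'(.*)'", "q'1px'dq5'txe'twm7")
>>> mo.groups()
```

The match spans [1:14] → "'1px'dq5'txe'".
Captured: group 1 = "1px'dq5'txe".

("1px'dq5'txe",)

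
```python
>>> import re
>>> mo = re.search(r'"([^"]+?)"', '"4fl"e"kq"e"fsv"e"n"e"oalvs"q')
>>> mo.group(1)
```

'4fl'

`re.search` tries every starting position until one works.
The match spans [0:5] → '"4fl"'.
Captured: group 1 = '4fl'.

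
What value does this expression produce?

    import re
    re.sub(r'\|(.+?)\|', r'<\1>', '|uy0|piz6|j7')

'<uy0>piz6|j7'

Matches: at [0:5] → '|uy0|'.
`\1` in the replacement pulls in group 1's text for each match.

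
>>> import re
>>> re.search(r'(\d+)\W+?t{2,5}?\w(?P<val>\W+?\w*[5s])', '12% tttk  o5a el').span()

(0, 12)

Pattern: one or more of a digit (captured); then one or more of a non-word character (lazy), then 2 to 5 of a literal 't' (lazy); then a word character; then one or more of a non-word character (lazy), then zero or more of a word character, then one of [5s] (captured as 'val').
`re.search` scans for the first position where the pattern succeeds.
The match spans [0:12] → '12% tttk  o5'.
Captured: group 1 = '12', group 2 = '  o5'.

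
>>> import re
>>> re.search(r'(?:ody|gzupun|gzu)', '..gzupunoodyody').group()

Branches in `(...|...)` are attempted left-to-right; the first branch that allows the whole pattern to succeed is taken.
`re.search` tries every starting position until one works.
The match spans [2:8] → 'gzupun'.

'gzupun'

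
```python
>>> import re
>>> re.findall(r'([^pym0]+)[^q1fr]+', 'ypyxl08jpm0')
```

This matches one or more of any character except [pym0] (captured); then one or more of any character except [q1fr].
Scanning left to right: at [3:11] match 'xl08jpm0', group 1 = 'xl'.
One capturing group, so `findall` returns just the captured substring from the one match — 1 in all.

['xl']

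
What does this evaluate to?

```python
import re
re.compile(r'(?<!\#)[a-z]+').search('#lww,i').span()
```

The negative lookaround is zero-width — it rules out positions where the adjacent text would match, without consuming anything.
The match spans [2:4] → 'ww'.

(2, 4)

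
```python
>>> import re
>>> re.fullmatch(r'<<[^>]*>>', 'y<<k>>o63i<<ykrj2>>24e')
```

None

For `fullmatch`, every character of the input must be accounted for by the pattern.
Here there's no way to consume every character, so the call returns None.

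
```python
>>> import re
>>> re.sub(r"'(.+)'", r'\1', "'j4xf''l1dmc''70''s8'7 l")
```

Matches: at [0:21] → "'j4xf''l1dmc''70''s8'".
The replacement refers to a captured group, so each match is rewritten using its own captured text.

"j4xf''l1dmc''70''s87 l"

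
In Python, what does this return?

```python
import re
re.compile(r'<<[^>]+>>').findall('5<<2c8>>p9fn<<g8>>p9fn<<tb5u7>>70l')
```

['<<2c8>>', '<<g8>>', '<<tb5u7>>']

No capturing groups, so `findall` returns the 3 full match strings.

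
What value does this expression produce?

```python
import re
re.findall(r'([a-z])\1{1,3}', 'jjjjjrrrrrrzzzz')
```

['j', 'r', 'r', 'z']

A backreference is literal: `\1` must see the identical characters the first group matched.
Because there's exactly one group, `findall` drops the full match and keeps group 1 from each hit.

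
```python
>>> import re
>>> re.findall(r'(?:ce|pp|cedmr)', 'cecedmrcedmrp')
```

Alternation isn't longest-match — the leftmost alternative that fits at this position is chosen.
Matches: at [0:2] → 'ce'; at [2:4] → 'ce'; at [7:9] → 'ce'.
With no groups in the pattern, `findall` gives back each whole match — 3 here.

['ce', 'ce', 'ce']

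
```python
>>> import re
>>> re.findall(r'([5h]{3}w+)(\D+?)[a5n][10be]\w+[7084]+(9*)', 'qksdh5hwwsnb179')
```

[('h5hww', 's', '9')]

Pattern: exactly 3 of one of [5h], then one or more of a literal 'w' (captured); then one or more of a non-digit (lazy) (captured); then one of [a5n], then one of [10be], then one or more of a word character; then one or more of one of [7084]; then zero or more of a literal '9' (captured).
3 groups means the one result is a tuple of 3 captured strings — 1 here.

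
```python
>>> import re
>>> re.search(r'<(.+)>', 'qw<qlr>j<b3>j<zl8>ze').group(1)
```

`re.search` tries every starting position until one works.
The match spans [2:18] → '<qlr>j<b3>j<zl8>'.
Captured: group 1 = 'qlr>j<b3>j<zl8'.

'qlr>j<b3>j<zl8'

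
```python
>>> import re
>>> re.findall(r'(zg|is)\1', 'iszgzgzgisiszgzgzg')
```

After group 1 captures some text, `\1` only succeeds where that same text appears again.
Walking the string: at [2:6] match 'zgzg', group 1 = 'zg'; at [8:12] match 'isis', group 1 = 'is'; at [12:16] match 'zgzg', group 1 = 'zg'.
One capturing group, so `findall` returns just the captured substring from each match — 3 in all.

['zg', 'is', 'zg']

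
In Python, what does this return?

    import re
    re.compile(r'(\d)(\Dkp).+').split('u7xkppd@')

Pattern: a digit (captured); then a non-digit, then the literal 'kp' (captured); then one or more of any character.
Because the pattern has a capturing group, `split` also inserts each captured text between the pieces.

['u', '7', 'xkp', '']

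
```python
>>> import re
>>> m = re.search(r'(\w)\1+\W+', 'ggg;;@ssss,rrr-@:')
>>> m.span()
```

A backreference is literal: `\1` must see the identical characters the first group matched.
`re.search` tries every starting position until one works.
The match spans [0:6] → 'ggg;;@'.
Captured: group 1 = 'g'.

(0, 6)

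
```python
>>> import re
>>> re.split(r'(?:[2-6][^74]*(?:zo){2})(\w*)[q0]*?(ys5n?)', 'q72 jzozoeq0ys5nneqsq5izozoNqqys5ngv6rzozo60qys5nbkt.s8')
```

['q7', '60q', 'ys5n', 'bkt.s8']

This matches a character in [2-6], then zero or more of any character except [74], then the literal 'zo' repeated 2 times (non-capturing group); then zero or more of a word character (captured); then zero or more of one of [q0] (lazy); then the literal 'ys5', then optionally the literal 'n' (captured).
Because the pattern has a capturing group, `split` also inserts each captured text between the pieces.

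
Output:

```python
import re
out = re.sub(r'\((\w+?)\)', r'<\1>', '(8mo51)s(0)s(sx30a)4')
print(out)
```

The replacement refers to a captured group, so each match is rewritten using its own captured text.

<8mo51>s<0>s<sx30a>4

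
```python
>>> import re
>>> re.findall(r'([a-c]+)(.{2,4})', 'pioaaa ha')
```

[('aaa', ' ha')]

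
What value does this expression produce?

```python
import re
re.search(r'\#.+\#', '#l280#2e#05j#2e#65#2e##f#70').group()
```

'#l280#2e#05j#2e#65#2e##f#'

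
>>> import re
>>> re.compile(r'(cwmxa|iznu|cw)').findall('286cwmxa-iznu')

Branches in `(...|...)` are attempted left-to-right; the first branch that allows the whole pattern to succeed is taken.
Walking the string: at [3:8] match 'cwmxa', group 1 = 'cwmxa'; at [9:13] match 'iznu', group 1 = 'iznu'.
Because there's exactly one group, `findall` drops the full match and keeps group 1 from each hit.

['cwmxa', 'iznu']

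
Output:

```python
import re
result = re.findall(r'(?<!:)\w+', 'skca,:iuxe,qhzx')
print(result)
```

['skca', 'uxe', 'qhzx']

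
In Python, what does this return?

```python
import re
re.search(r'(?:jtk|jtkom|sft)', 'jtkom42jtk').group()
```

`|` is ordered: at each position the engine commits to the first alternative that works.
`re.search` tries every starting position until one works.
The match spans [0:3] → 'jtk'.

'jtk'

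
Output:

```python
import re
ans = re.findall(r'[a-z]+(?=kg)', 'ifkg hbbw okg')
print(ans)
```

The positive lookaround only admits positions where the adjacent text matches; those characters stay outside the span.
With no groups in the pattern, `findall` gives back each whole match — 2 here.

['if', 'o']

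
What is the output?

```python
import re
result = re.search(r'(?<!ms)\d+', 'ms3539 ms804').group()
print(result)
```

The negative lookahead/lookbehind blocks any match where the forbidden context is present.
The match spans [3:6] → '539'.

539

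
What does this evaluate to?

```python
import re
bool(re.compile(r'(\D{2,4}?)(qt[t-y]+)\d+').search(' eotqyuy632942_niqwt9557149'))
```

False

The pattern matches 2 to 4 of a non-digit (lazy) (captured); then the literal 'qt', then one or more of a character in [t-y] (captured); then one or more of a digit.
Here nothing in the string fits, so the call returns None, and `bool(None)` is False.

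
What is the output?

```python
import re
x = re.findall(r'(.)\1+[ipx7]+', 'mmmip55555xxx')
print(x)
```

After group 1 captures some text, `\1` only succeeds where that same text appears again.
Because there's exactly one group, `findall` drops the full match and keeps group 1 from each hit.

['m', '5']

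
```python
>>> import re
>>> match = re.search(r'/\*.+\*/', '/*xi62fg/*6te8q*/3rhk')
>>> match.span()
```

(0, 17)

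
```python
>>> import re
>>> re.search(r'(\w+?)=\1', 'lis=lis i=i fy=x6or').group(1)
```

'lis'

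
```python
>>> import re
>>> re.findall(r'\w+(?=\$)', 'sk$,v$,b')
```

['sk', 'v']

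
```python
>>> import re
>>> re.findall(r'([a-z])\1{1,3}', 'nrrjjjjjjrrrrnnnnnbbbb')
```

['r', 'j', 'j', 'r', 'n', 'b']

A backreference is literal: `\1` must see the identical characters the first group matched.
With a single group, `findall` returns only what that group captured — 6 items.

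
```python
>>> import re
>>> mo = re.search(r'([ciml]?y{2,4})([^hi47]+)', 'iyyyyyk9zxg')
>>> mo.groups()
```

Pattern: optionally one of [ciml], then 2 to 4 of a literal 'y' (captured); then one or more of any character except [hi47] (captured).
`search` walks the string left to right and returns the first match it finds.
The match spans [0:11] → 'iyyyyyk9zxg'.
Captured: group 1 = 'iyyyy', group 2 = 'yk9zxg'.

('iyyyy', 'yk9zxg')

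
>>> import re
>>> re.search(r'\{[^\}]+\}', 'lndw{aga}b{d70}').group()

The match spans [4:9] → '{aga}'.

'{aga}'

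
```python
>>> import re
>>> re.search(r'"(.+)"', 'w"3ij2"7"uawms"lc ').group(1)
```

'3ij2"7"uawms'

The match spans [1:15] → '"3ij2"7"uawms"'.
Captured: group 1 = '3ij2"7"uawms'.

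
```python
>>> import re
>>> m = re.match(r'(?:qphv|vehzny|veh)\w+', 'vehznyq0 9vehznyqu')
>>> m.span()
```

With `match`, the pattern is implicitly anchored at the beginning.
The match spans [0:8] → 'vehznyq0'.

(0, 8)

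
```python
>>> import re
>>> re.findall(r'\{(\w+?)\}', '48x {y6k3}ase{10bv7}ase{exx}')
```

`findall` collects group 1 from each match (3 total).

['y6k3', '10bv7', 'exx']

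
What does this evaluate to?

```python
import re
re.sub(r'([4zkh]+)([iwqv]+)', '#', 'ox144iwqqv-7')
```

The pattern matches one or more of one of [4zkh] (captured); then one or more of one of [iwqv] (captured).
Matches: at [3:10] → '44iwqqv'.
`sub` substitutes '#' at each match site.

'ox1#-7'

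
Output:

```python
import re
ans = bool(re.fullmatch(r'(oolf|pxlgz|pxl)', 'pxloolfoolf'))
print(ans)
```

False

`fullmatch` succeeds only if the pattern covers the string from start to end.
Here the string isn't matched end-to-end, so the call returns None, and `bool(None)` is False.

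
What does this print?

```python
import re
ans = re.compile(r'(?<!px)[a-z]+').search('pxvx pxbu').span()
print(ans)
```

(0, 4)

`(?!…)`/`(?<!…)` only lets a position through if the neighbouring text does NOT match; no characters are consumed.
The match spans [0:4] → 'pxvx'.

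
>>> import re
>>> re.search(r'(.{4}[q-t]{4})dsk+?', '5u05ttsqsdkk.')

None

The pattern matches exactly 4 of any character, then exactly 4 of a character in [q-t] (captured); then the literal 'ds', then one or more of a literal 'k' (lazy).
`re.search` scans for the first position where the pattern succeeds.
Here the pattern never matches, so the call returns None.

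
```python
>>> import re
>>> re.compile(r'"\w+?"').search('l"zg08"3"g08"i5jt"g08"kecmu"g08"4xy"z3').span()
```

(1, 7)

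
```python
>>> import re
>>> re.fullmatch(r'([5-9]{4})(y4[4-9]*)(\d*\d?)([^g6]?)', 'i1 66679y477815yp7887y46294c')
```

Pattern: exactly 4 of a character in [5-9] (captured); then the literal 'y4', then zero or more of a character in [4-9] (captured); then zero or more of a digit, then optionally a digit (captured); then optionally any character except [g6] (captured).
For `fullmatch`, every character of the input must be accounted for by the pattern.
Here there's no way to consume every character, so the call returns None.

None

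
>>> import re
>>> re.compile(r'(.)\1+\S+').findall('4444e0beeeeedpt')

['4']

`\1` is not a pattern — it's the concrete string captured by group 1, re-applied verbatim.
With a single group, `findall` returns only what that group captured — 1 item.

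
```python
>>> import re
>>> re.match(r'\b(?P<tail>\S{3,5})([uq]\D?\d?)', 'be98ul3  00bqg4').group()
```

'be98ul3'

`re.match` won't scan ahead — the pattern has to work from the very first character.
The match spans [0:7] → 'be98ul3'.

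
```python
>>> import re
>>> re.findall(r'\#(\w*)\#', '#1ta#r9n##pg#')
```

`findall` collects group 1 from each match (2 total).

['1ta', '']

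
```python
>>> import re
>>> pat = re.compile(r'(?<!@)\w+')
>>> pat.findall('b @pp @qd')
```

A negative assertion filters positions out without eating any characters.
Scanning left to right: at [0:1] → 'b'; at [4:5] → 'p'; at [8:9] → 'd'.
Since nothing is captured, `findall` lists the 3 matched substrings directly.

['b', 'p', 'd']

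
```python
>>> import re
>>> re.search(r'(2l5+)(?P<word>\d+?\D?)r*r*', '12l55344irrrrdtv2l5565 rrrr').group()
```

'2l553'

The pattern matches the literal '2l', then one or more of the literal '5' (captured); then one or more of a digit (lazy), then optionally a non-digit (captured as 'word'); then zero or more of the literal 'r', then zero or more of a literal 'r'.
Lazy quantifiers expand one character at a time until the remainder of the pattern can match.
`re.search` tries every starting position until one works.
The match spans [1:6] → '2l553'.
Captured: group 1 = '2l55', group 2 = '3'.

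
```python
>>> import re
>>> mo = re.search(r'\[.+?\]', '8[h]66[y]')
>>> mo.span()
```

The match spans [1:4] → '[h]'.

(1, 4)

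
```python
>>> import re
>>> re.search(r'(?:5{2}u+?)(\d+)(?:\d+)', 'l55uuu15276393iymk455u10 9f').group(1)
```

The match spans [1:14] → '55uuu15276393'.
Captured: group 1 = '1527639'.

'1527639'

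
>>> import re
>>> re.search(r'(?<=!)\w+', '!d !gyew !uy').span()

(1, 2)

The positive lookaround only admits positions where the adjacent text matches; those characters stay outside the span.
The match spans [1:2] → 'd'.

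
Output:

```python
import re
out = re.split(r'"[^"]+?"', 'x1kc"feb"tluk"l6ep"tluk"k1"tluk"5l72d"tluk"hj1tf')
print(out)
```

['x1kc', 'tluk', 'tluk', 'tluk', 'tluk"hj1tf']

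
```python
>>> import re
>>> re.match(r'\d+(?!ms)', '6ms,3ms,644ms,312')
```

None

`match` is anchored at position 0; if the pattern doesn't fit there, it returns None.
Here position 0 doesn't satisfy it, so the call returns None.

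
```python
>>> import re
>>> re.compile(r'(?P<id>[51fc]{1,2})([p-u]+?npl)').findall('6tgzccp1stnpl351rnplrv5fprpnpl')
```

[('1', 'stnpl'), ('51', 'rnpl'), ('5f', 'prpnpl')]

`findall` packs the 2 group values into a tuple for every match.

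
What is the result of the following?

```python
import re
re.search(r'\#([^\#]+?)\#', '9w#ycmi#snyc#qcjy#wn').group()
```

'#ycmi#'

The match spans [2:8] → '#ycmi#'.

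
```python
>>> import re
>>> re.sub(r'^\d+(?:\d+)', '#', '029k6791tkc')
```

Pattern: anchored at the start of the string; then one or more of a digit; then one or more of a digit (non-capturing group).
Matches: at [0:3] → '029'.
Every occurrence is swapped for '#'.

'#k6791tkc'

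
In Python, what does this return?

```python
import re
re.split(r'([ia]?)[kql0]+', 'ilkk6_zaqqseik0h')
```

['', 'i', '6_z', 'a', 'se', 'i', 'h']

`re.split` interleaves the captured-group text with the surrounding fragments.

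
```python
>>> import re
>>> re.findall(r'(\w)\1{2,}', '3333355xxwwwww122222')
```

['3', 'w', '2']

The backreference `\1` re-matches whatever the first group consumed, character for character.
Scanning left to right: at [0:5] match '33333', group 1 = '3'; at [9:14] match 'wwwww', group 1 = 'w'; at [15:20] match '22222', group 1 = '2'.
`findall` collects group 1 from each match (3 total).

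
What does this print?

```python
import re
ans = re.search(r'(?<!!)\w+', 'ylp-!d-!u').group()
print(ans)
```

ylp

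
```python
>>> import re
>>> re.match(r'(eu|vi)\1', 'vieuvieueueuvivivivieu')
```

None

`\1` is not a pattern — it's the concrete string captured by group 1, re-applied verbatim.
`match` is anchored at position 0; if the pattern doesn't fit there, it returns None.
Here the pattern fails at index 0, so the call returns None.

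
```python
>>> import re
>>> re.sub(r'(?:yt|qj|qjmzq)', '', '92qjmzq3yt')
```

'92mzq3'

The regex engine tests alternatives in the order written; an earlier branch that matches wins even if a later one would match more.
`sub` substitutes '' at each match site.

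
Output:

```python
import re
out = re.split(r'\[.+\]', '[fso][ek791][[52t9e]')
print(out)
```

Matches to split on: at [0:20] → '[fso][ek791][[52t9e]'.
Each match becomes a cut point; 2 segments remain.

['', '']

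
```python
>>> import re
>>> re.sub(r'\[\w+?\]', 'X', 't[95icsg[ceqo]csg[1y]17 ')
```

Each match is replaced by 'X'.

't[95icsgXcsgX17 '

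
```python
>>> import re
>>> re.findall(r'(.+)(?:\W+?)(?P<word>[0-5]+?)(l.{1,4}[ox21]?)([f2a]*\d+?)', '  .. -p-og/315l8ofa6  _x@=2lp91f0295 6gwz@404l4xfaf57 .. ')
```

[('  .. -p-og/315l8ofa6  _x@=2lp91f0295 6gwz', '404', 'l4xfa', 'f5')]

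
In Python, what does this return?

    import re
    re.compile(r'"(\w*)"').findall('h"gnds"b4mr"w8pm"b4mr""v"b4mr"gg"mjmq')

['gnds', 'w8pm', '', 'b4mr']

Matches: at [1:7] match '"gnds"', group 1 = 'gnds'; at [11:17] match '"w8pm"', group 1 = 'w8pm'; at [21:23] match '""', group 1 = ''; at [24:30] match '"b4mr"', group 1 = 'b4mr'.
One capturing group, so `findall` returns just the captured substring from each match — 4 in all.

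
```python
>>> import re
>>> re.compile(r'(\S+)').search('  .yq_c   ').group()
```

'.yq_c'

The match spans [2:7] → '.yq_c'.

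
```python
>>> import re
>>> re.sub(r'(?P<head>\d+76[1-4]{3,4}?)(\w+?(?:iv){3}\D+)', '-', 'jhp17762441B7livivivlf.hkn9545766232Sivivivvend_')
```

Pattern: one or more of a digit, then the literal '76', then 3 to 4 of a character in [1-4] (lazy) (captured as 'head'); then one or more of a word character (lazy), then the literal 'iv' repeated 3 times, then one or more of a non-digit (captured).
Matches: at [3:26] → '17762441B7livivivlf.hkn'.
`sub` substitutes '-' at each match site.

'jhp-9545766232Sivivivvend_'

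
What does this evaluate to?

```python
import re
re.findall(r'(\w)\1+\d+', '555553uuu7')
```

['5', 'u']

`\1` has to match the exact text group 1 already captured.
Because there's exactly one group, `findall` drops the full match and keeps group 1 from each hit.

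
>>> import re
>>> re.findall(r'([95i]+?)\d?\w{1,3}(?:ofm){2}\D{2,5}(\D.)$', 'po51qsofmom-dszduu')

[]

With 2 capturing groups, `findall` returns a 2-tuple per match.
Nothing in the string satisfies the pattern, so the list is empty.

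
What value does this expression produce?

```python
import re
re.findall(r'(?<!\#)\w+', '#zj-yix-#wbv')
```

['j', 'yix', 'bv']

Because the assertion is negative and zero-width, positions next to the forbidden text are skipped.
Matches: at [2:3] → 'j'; at [4:7] → 'yix'; at [10:12] → 'bv'.
Since nothing is captured, `findall` lists the 3 matched substrings directly.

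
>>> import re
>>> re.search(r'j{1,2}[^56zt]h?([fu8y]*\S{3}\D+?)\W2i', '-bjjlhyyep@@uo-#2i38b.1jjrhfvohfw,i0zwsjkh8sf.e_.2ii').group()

'jjlhyyep@@uo-#2i'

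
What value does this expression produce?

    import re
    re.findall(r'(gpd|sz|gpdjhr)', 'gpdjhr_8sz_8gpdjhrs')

`|` is ordered: at each position the engine commits to the first alternative that works.
Matches: at [0:3] match 'gpd', group 1 = 'gpd'; at [8:10] match 'sz', group 1 = 'sz'; at [12:15] match 'gpd', group 1 = 'gpd'.
One capturing group, so `findall` returns just the captured substring from each match — 3 in all.

['gpd', 'sz', 'gpd']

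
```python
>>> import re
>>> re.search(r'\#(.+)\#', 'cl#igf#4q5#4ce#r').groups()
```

('igf#4q5#4ce',)

The match spans [2:15] → '#igf#4q5#4ce#'.
Captured: group 1 = 'igf#4q5#4ce'.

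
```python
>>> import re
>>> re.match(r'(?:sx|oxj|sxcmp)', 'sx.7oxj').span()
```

(0, 2)

`match` is anchored at position 0; if the pattern doesn't fit there, it returns None.
The match spans [0:2] → 'sx'.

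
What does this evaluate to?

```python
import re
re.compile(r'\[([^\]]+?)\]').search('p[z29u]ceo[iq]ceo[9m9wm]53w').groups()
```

('z29u',)

Unlike `match`, `search` isn't anchored — it looks for the pattern anywhere in the string.
The match spans [1:7] → '[z29u]'.
Captured: group 1 = 'z29u'.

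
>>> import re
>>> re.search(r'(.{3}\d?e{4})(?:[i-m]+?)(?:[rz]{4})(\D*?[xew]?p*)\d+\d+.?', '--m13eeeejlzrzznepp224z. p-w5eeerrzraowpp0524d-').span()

This matches exactly 3 of any character, then optionally a digit, then exactly 4 of the literal 'e' (captured); then one or more of a character in [i-m] (lazy) (non-capturing group); then exactly 4 of one of [rz] (non-capturing group); then zero or more of a non-digit (lazy), then optionally one of [xew], then zero or more of a literal 'p' (captured); then one or more of a digit, then one or more of a digit, then optionally any character.
`search` walks the string left to right and returns the first match it finds.
The match spans [1:23] → '-m13eeeejlzrzznepp224z'.
Captured: group 1 = '-m13eeee', group 2 = 'nepp'.

(1, 23)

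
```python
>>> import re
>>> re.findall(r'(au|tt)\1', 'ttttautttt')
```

A backreference is literal: `\1` must see the identical characters the first group matched.
Matches: at [0:4] match 'tttt', group 1 = 'tt'; at [6:10] match 'tttt', group 1 = 'tt'.
`findall` collects group 1 from each match (2 total).

['tt', 'tt']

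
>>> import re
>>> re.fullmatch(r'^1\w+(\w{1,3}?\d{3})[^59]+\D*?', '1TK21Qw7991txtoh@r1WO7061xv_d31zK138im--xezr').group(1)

The pattern matches anchored at the start of the string; then a literal '1', then one or more of a word character; then 1 to 3 of a word character (lazy), then exactly 3 of a digit (captured); then one or more of any character except [59], then zero or more of a non-digit (lazy).
`fullmatch` succeeds only if the pattern covers the string from start to end.
The match spans [0:44] → '1TK21Qw7991txtoh@r1WO7061xv_d31zK138im--xezr'.
Captured: group 1 = '7991'.

'7991'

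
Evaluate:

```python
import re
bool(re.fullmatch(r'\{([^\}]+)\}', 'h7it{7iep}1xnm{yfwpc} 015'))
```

`fullmatch` succeeds only if the pattern covers the string from start to end.
Here the pattern can't cover the whole string, so the call returns None, and `bool(None)` is False.

False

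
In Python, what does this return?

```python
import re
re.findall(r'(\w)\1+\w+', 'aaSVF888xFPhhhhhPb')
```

After group 1 captures some text, `\1` only succeeds where that same text appears again.
Scanning left to right: at [0:18] match 'aaSVF888xFPhhhhhPb', group 1 = 'a'.
`findall` collects group 1 from the one match (1 total).

['a']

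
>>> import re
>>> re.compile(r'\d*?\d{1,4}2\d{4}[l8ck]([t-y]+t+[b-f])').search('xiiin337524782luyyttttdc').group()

'337524782luyyttttd'

This matches zero or more of a digit (lazy), then 1 to 4 of a digit, then a literal '2'; then exactly 4 of a digit, then one of [l8ck]; then one or more of a character in [t-y], then one or more of the literal 't', then a character in [b-f] (captured).
The match spans [5:23] → '337524782luyyttttd'.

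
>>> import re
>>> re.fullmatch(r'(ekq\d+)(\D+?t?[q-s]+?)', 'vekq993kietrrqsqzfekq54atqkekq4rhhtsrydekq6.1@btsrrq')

None

This matches the literal 'ekq', then one or more of a digit (captured); then one or more of a non-digit (lazy), then optionally the literal 't', then one or more of a character in [q-s] (lazy) (captured).
For `fullmatch`, every character of the input must be accounted for by the pattern.
Here the pattern can't cover the whole string, so the call returns None.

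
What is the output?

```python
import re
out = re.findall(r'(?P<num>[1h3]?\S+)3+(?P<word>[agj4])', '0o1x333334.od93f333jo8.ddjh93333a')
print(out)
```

This matches optionally one of [1h3], then one or more of a non-whitespace character (captured as 'num'); then one or more of a literal '3'; then one of [agj4] (captured as 'word').
Matches: at [0:33] match '0o1x333334.od93f333jo8.ddjh93333a', groups = ('0o1x333334.od93f333jo8.ddjh9333', 'a').
2 groups means the one result is a tuple of 2 captured strings — 1 here.

[('0o1x333334.od93f333jo8.ddjh9333', 'a')]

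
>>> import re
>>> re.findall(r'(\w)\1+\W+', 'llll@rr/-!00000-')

After group 1 captures some text, `\1` only succeeds where that same text appears again.
One capturing group, so `findall` returns just the captured substring from each match — 3 in all.

['l', 'r', '0']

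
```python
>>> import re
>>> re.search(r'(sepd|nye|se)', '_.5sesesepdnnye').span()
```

(3, 5)

The match spans [3:5] → 'se'.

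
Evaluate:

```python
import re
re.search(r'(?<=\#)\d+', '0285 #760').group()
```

'760'

The lookaround is zero-width — it requires the adjacent text to match without consuming it, so the asserted text isn't part of the match.
`re.search` tries every starting position until one works.
The match spans [6:9] → '760'.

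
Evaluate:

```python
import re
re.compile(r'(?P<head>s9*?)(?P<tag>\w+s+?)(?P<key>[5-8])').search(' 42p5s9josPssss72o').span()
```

(5, 16)

Pattern: a literal 's', then zero or more of a literal '9' (lazy) (captured as 'head'); then one or more of a word character, then one or more of a literal 's' (lazy) (captured as 'tag'); then a character in [5-8] (captured as 'key').
`search` walks the string left to right and returns the first match it finds.
The match spans [5:16] → 's9josPssss7'.
Captured: group 1 = 's', group 2 = '9josPssss', group 3 = '7'.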